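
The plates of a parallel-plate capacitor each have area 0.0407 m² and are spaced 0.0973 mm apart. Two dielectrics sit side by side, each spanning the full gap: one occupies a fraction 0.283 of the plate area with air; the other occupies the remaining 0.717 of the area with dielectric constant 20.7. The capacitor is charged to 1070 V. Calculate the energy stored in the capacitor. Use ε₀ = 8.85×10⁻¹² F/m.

Side-by-side slabs ⇒ two capacitors in parallel, each spanning the full gap.
C₁ = κ₁ε₀A₁/d = 1.00 × 8.85×10⁻¹² × 1.15×10⁻² / 9.73×10⁻⁵ = 1.05×10⁻⁹ F.
C₂ = κ₂ε₀A₂/d = 20.7 × 8.85×10⁻¹² × 2.92×10⁻² / 9.73×10⁻⁵ = 5.49×10⁻⁸ F.
C = C₁ + C₂ = 5.60×10⁻⁸ F.
U = ½CV² = ½ × 5.60×10⁻⁸ × (1070)² = 3.21×10⁻² J.

32.1 mJ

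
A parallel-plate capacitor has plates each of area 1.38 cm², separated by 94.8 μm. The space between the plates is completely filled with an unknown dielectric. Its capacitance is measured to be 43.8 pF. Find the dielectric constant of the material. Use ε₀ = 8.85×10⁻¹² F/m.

A = 1.38 cm² = 1.38×10⁻⁴ m².
κ = Cd/(ε₀A) = 4.38×10⁻¹¹ × 9.48×10⁻⁵ / (8.85×10⁻¹² × 1.38×10⁻⁴) = 3.40.

3.40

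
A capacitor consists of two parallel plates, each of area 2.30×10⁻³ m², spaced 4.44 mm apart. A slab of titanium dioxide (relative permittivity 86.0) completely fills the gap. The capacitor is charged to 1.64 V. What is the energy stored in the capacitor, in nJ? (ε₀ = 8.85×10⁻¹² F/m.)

0.530 nJ

C = κε₀A/d = 86.0 × 8.85×10⁻¹² × 2.30×10⁻³ / 4.44×10⁻³ = 3.94×10⁻¹⁰ F.
U = ½CV² = ½ × 3.94×10⁻¹⁰ × (1.64)² = 5.30×10⁻¹⁰ J.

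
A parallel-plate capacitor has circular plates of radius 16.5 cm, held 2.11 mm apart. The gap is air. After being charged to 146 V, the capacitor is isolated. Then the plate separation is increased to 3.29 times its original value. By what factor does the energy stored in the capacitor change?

U₂/U₁ ≈ 3.29

Isolated ⇒ Q is held fixed.
C₂ = 0.304 C₁ and U = Q²/(2C), so U₂/U₁ = C₁/C₂ = 3.29.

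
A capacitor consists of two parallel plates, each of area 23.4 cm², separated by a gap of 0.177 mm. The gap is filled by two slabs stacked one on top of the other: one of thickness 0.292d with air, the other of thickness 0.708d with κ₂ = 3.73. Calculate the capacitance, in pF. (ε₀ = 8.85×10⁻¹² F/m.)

243 pF

A = 23.4 cm² = 2.34×10⁻³ m².
Stacked slabs ⇒ two capacitors in series, each with the full plate area.
C₁ = κ₁ε₀A/d₁ = 1.00 × 8.85×10⁻¹² × 2.34×10⁻³ / 5.17×10⁻⁵ = 4.01×10⁻¹⁰ F.
C₂ = κ₂ε₀A/d₂ = 3.73 × 8.85×10⁻¹² × 2.34×10⁻³ / 1.25×10⁻⁴ = 6.16×10⁻¹⁰ F.
C = (1/C₁ + 1/C₂)⁻¹ = 2.43×10⁻¹⁰ F.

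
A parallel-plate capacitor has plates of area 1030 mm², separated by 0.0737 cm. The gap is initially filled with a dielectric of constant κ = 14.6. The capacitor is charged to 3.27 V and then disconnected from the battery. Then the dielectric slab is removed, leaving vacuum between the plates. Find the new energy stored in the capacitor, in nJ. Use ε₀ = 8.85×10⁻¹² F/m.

U ≈ 14.1 nJ

A = 1030 mm² = 1.03×10⁻³ m².
Initially C₁ = κε₀A/d = 14.6 × 8.85×10⁻¹² × 1.03×10⁻³ / 7.37×10⁻⁴ = 1.81×10⁻¹⁰ F.
U₁ = 9.65×10⁻¹⁰ J.
Isolated ⇒ Q is held fixed. C₂ = 0.0685 C₁ and U = Q²/(2C), so U₂/U₁ = C₁/C₂ = 14.6.
U₂ = 14.6 × 9.65×10⁻¹⁰ = 1.41×10⁻⁸ J.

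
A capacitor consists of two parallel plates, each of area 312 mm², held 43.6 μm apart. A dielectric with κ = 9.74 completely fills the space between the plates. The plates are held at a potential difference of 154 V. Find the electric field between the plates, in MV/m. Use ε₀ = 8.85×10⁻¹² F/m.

E = V/d = 154 / 4.36×10⁻⁵ = 3.53×10⁶ V/m.

3.53 MV/m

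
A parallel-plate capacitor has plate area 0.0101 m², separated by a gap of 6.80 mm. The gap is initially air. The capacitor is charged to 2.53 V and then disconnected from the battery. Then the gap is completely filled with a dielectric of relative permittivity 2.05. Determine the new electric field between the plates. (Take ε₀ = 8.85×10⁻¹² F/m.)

E ≈ 181 V/m

Initially C₁ = ε₀A/d = 8.85×10⁻¹² × 1.01×10⁻² / 6.80×10⁻³ = 1.31×10⁻¹¹ F.
E₁ = 3.72×10² V/m.
Isolated ⇒ Q is held fixed. V₂ = Q/C₂ = V₁/2.05; E = V/d, so E₂/E₁ = (V₂/V₁)(d₁/d₂) = 0.488.
E₂ = 0.488 × 3.72×10² = 1.81×10² V/m.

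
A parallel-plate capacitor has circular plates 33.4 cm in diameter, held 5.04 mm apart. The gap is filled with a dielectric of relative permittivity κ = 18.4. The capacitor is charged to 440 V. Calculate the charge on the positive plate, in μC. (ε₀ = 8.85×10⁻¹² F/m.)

Q ≈ 1.25 μC

A = π(33.4/2 cm)² = 8.76×10⁻² m².
C = κε₀A/d = 18.4 × 8.85×10⁻¹² × 8.76×10⁻² / 5.04×10⁻³ = 2.83×10⁻⁹ F.
Q = CV = 2.83×10⁻⁹ × 440 = 1.25×10⁻⁶ C.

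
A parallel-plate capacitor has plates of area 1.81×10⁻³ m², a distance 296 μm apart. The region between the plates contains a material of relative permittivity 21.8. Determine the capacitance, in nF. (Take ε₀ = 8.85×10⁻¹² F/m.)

1.18 nF

C = κε₀A/d = 21.8 × 8.85×10⁻¹² × 1.81×10⁻³ / 2.96×10⁻⁴ = 1.18×10⁻⁹ F.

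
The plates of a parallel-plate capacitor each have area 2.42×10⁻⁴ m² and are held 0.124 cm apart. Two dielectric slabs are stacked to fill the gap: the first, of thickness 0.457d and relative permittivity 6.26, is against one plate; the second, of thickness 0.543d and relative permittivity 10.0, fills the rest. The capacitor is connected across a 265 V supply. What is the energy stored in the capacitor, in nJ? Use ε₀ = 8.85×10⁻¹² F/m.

Stacked slabs ⇒ two capacitors in series, each with the full plate area.
C₁ = κ₁ε₀A/d₁ = 6.26 × 8.85×10⁻¹² × 2.42×10⁻⁴ / 5.67×10⁻⁴ = 2.37×10⁻¹¹ F.
C₂ = κ₂ε₀A/d₂ = 10.0 × 8.85×10⁻¹² × 2.42×10⁻⁴ / 6.73×10⁻⁴ = 3.18×10⁻¹¹ F.
C = (1/C₁ + 1/C₂)⁻¹ = 1.36×10⁻¹¹ F.
U = ½CV² = ½ × 1.36×10⁻¹¹ × (265)² = 4.76×10⁻⁷ J.

U ≈ 476 nJ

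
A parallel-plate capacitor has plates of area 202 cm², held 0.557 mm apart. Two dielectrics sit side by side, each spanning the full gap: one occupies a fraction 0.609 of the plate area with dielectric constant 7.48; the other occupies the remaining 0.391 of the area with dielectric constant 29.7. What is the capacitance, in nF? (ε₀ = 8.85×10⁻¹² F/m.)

A = 202 cm² = 2.02×10⁻² m².
Side-by-side slabs ⇒ two capacitors in parallel, each spanning the full gap.
C₁ = κ₁ε₀A₁/d = 7.48 × 8.85×10⁻¹² × 1.23×10⁻² / 5.57×10⁻⁴ = 1.46×10⁻⁹ F.
C₂ = κ₂ε₀A₂/d = 29.7 × 8.85×10⁻¹² × 7.90×10⁻³ / 5.57×10⁻⁴ = 3.73×10⁻⁹ F.
C = C₁ + C₂ = 5.19×10⁻⁹ F.

C ≈ 5.19 nF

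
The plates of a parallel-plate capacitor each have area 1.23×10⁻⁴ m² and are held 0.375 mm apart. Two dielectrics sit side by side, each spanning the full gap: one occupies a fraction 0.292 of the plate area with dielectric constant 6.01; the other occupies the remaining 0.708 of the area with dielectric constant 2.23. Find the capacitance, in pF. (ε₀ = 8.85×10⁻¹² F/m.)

9.68 pF

Side-by-side slabs ⇒ two capacitors in parallel, each spanning the full gap.
C₁ = κ₁ε₀A₁/d = 6.01 × 8.85×10⁻¹² × 3.59×10⁻⁵ / 3.75×10⁻⁴ = 5.09×10⁻¹² F.
C₂ = κ₂ε₀A₂/d = 2.23 × 8.85×10⁻¹² × 8.71×10⁻⁵ / 3.75×10⁻⁴ = 4.58×10⁻¹² F.
C = C₁ + C₂ = 9.68×10⁻¹² F.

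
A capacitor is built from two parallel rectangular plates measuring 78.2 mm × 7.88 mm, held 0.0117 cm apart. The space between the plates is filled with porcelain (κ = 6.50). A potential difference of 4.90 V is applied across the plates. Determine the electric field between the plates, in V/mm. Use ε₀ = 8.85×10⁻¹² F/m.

E ≈ 41.9 V/mm

E = V/d = 4.90 / 1.17×10⁻⁴ = 4.19×10⁴ V/m.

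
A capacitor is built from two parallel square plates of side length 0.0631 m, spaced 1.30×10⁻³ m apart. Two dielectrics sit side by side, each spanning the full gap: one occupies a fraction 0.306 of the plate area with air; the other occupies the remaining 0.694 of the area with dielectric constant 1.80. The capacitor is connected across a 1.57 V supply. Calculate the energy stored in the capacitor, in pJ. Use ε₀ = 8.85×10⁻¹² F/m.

52.0 pJ

A = (0.0631 m)² = 3.98×10⁻³ m².
Side-by-side slabs ⇒ two capacitors in parallel, each spanning the full gap.
C₁ = κ₁ε₀A₁/d = 1.00 × 8.85×10⁻¹² × 1.22×10⁻³ / 1.30×10⁻³ = 8.29×10⁻¹² F.
C₂ = κ₂ε₀A₂/d = 1.80 × 8.85×10⁻¹² × 2.76×10⁻³ / 1.30×10⁻³ = 3.39×10⁻¹¹ F.
C = C₁ + C₂ = 4.22×10⁻¹¹ F.
U = ½CV² = ½ × 4.22×10⁻¹¹ × (1.57)² = 5.20×10⁻¹¹ J.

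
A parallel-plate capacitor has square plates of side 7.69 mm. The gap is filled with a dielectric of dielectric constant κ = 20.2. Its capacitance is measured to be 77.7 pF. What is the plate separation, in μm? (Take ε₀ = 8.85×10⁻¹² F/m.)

A = (7.69 mm)² = 5.91×10⁻⁵ m².
d = κε₀A/C = 20.2 × 8.85×10⁻¹² × 5.91×10⁻⁵ / 7.77×10⁻¹¹ = 1.36×10⁻⁴ m.

d ≈ 136 μm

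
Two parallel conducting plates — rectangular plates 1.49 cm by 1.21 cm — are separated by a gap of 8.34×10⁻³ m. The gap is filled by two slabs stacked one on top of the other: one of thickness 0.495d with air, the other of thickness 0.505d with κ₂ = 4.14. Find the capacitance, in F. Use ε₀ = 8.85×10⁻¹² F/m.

A = 1.49 × 1.21 cm² = 1.80×10⁻⁴ m².
Stacked slabs ⇒ two capacitors in series, each with the full plate area.
C₁ = κ₁ε₀A/d₁ = 1.00 × 8.85×10⁻¹² × 1.80×10⁻⁴ / 4.13×10⁻³ = 3.86×10⁻¹³ F.
C₂ = κ₂ε₀A/d₂ = 4.14 × 8.85×10⁻¹² × 1.80×10⁻⁴ / 4.21×10⁻³ = 1.57×10⁻¹² F.
C = (1/C₁ + 1/C₂)⁻¹ = 3.10×10⁻¹³ F.

C ≈ 3.10×10⁻¹³ F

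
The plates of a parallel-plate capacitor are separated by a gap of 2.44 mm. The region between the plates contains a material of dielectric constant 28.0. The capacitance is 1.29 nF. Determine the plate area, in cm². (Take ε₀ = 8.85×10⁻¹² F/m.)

A = Cd/(κε₀) = 1.29×10⁻⁹ × 2.44×10⁻³ / (28.0 × 8.85×10⁻¹²) = 1.27×10⁻² m².

A ≈ 127 cm²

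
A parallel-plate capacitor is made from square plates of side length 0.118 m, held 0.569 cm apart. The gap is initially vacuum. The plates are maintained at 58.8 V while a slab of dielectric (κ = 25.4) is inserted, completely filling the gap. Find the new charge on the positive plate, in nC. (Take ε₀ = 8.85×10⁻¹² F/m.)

A = (0.118 m)² = 1.39×10⁻² m².
Initially C₁ = ε₀A/d = 8.85×10⁻¹² × 1.39×10⁻² / 5.69×10⁻³ = 2.17×10⁻¹¹ F.
Q₁ = 1.27×10⁻⁹ C.
Battery connected ⇒ V is held fixed. C₂ = 25.4 C₁ and Q = CV, so Q₂/Q₁ = C₂/C₁ = 25.4.
Q₂ = 25.4 × 1.27×10⁻⁹ = 3.23×10⁻⁸ C.

Q ≈ 32.3 nC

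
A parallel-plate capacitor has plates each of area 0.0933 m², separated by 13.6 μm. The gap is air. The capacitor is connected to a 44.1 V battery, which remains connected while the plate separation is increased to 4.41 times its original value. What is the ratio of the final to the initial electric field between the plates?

Battery connected ⇒ V is held fixed.
E = V/d, so E₂/E₁ = d₁/d₂ = 0.227.

0.227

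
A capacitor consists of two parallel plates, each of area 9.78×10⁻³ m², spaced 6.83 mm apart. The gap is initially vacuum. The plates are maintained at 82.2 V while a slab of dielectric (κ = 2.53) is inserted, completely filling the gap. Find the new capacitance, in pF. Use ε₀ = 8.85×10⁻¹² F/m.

32.1 pF

Initially C₁ = ε₀A/d = 8.85×10⁻¹² × 9.78×10⁻³ / 6.83×10⁻³ = 1.27×10⁻¹¹ F.
C = κε₀A/d scales with κ, so C₂/C₁ = κ = 2.53.
C₂ = 2.53 × 1.27×10⁻¹¹ = 3.21×10⁻¹¹ F.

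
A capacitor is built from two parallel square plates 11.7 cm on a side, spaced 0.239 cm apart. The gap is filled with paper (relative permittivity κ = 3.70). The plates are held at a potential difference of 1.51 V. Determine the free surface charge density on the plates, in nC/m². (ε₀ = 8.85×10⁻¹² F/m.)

20.7 nC/m²

A = (11.7 cm)² = 1.37×10⁻² m².
C = κε₀A/d = 3.70 × 8.85×10⁻¹² × 1.37×10⁻² / 2.39×10⁻³ = 1.88×10⁻¹⁰ F.
σ = Q/A = CV/A = 1.88×10⁻¹⁰ × 1.51 / 1.37×10⁻² = 2.07×10⁻⁸ C/m².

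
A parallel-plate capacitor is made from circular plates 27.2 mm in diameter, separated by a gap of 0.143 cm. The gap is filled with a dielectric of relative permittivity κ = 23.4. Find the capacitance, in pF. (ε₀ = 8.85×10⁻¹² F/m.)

A = π(27.2/2 mm)² = 5.81×10⁻⁴ m².
C = κε₀A/d = 23.4 × 8.85×10⁻¹² × 5.81×10⁻⁴ / 1.43×10⁻³ = 8.41×10⁻¹¹ F.

84.1 pF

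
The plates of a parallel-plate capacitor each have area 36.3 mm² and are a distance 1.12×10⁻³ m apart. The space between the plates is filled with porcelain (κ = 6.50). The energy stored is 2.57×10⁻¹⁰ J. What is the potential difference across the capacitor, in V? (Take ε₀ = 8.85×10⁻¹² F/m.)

A = 36.3 mm² = 3.63×10⁻⁵ m².
C = κε₀A/d = 6.50 × 8.85×10⁻¹² × 3.63×10⁻⁵ / 1.12×10⁻³ = 1.86×10⁻¹² F.
V = √(2U/C) = √(2 × 2.57×10⁻¹⁰ / 1.86×10⁻¹²) = 16.6 V.

V ≈ 16.6 V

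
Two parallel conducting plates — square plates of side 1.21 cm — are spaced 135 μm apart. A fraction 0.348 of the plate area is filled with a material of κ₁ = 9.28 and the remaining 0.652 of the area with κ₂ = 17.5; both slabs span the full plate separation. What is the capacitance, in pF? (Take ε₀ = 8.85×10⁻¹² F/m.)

A = (1.21 cm)² = 1.46×10⁻⁴ m².
Side-by-side slabs ⇒ two capacitors in parallel, each spanning the full gap.
C₁ = κ₁ε₀A₁/d = 9.28 × 8.85×10⁻¹² × 5.10×10⁻⁵ / 1.35×10⁻⁴ = 3.10×10⁻¹¹ F.
C₂ = κ₂ε₀A₂/d = 17.5 × 8.85×10⁻¹² × 9.55×10⁻⁵ / 1.35×10⁻⁴ = 1.10×10⁻¹⁰ F.
C = C₁ + C₂ = 1.41×10⁻¹⁰ F.

C ≈ 141 pF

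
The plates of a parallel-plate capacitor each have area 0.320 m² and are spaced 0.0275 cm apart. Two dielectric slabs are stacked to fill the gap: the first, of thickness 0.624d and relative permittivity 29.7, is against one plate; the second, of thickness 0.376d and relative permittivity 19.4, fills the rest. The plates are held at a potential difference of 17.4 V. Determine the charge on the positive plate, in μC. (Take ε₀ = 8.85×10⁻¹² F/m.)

Q ≈ 4.44 μC

Stacked slabs ⇒ two capacitors in series, each with the full plate area.
C₁ = κ₁ε₀A/d₁ = 29.7 × 8.85×10⁻¹² × 0.320 / 1.72×10⁻⁴ = 4.90×10⁻⁷ F.
C₂ = κ₂ε₀A/d₂ = 19.4 × 8.85×10⁻¹² × 0.320 / 1.03×10⁻⁴ = 5.31×10⁻⁷ F.
C = (1/C₁ + 1/C₂)⁻¹ = 2.55×10⁻⁷ F.
Q = CV = 2.55×10⁻⁷ × 17.4 = 4.44×10⁻⁶ C.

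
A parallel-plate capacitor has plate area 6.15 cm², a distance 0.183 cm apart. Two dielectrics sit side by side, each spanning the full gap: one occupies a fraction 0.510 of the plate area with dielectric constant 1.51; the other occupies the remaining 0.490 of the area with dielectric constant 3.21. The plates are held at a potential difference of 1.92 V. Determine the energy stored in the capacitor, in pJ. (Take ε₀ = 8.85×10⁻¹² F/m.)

12.8 pJ

A = 6.15 cm² = 6.15×10⁻⁴ m².
Side-by-side slabs ⇒ two capacitors in parallel, each spanning the full gap.
C₁ = κ₁ε₀A₁/d = 1.51 × 8.85×10⁻¹² × 3.14×10⁻⁴ / 1.83×10⁻³ = 2.29×10⁻¹² F.
C₂ = κ₂ε₀A₂/d = 3.21 × 8.85×10⁻¹² × 3.01×10⁻⁴ / 1.83×10⁻³ = 4.68×10⁻¹² F.
C = C₁ + C₂ = 6.97×10⁻¹² F.
U = ½CV² = ½ × 6.97×10⁻¹² × (1.92)² = 1.28×10⁻¹¹ J.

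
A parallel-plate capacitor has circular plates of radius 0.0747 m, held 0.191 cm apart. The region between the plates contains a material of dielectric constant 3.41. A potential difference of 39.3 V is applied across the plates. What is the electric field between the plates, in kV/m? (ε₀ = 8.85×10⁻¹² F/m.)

E = V/d = 39.3 / 1.91×10⁻³ = 2.06×10⁴ V/m.

E ≈ 20.6 kV/m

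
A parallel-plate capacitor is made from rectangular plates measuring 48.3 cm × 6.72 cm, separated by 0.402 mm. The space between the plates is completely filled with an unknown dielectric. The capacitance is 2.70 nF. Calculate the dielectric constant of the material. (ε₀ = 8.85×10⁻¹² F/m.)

3.78

A = 48.3 × 6.72 cm² = 3.25×10⁻² m².
κ = Cd/(ε₀A) = 2.70×10⁻⁹ × 4.02×10⁻⁴ / (8.85×10⁻¹² × 3.25×10⁻²) = 3.78.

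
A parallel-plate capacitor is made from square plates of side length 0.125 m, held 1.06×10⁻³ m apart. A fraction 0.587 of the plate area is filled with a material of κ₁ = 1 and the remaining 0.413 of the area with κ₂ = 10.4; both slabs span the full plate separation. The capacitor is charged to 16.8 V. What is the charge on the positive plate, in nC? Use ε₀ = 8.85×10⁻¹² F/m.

A = (0.125 m)² = 1.56×10⁻² m².
Side-by-side slabs ⇒ two capacitors in parallel, each spanning the full gap.
C₁ = κ₁ε₀A₁/d = 1.00 × 8.85×10⁻¹² × 9.17×10⁻³ / 1.06×10⁻³ = 7.66×10⁻¹¹ F.
C₂ = κ₂ε₀A₂/d = 10.4 × 8.85×10⁻¹² × 6.45×10⁻³ / 1.06×10⁻³ = 5.60×10⁻¹⁰ F.
C = C₁ + C₂ = 6.37×10⁻¹⁰ F.
Q = CV = 6.37×10⁻¹⁰ × 16.8 = 1.07×10⁻⁸ C.

Q ≈ 10.7 nC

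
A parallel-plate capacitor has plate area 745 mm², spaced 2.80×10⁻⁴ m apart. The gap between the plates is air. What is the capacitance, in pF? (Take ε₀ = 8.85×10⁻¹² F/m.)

A = 745 mm² = 7.45×10⁻⁴ m².
C = ε₀A/d = 8.85×10⁻¹² × 7.45×10⁻⁴ / 2.80×10⁻⁴ = 2.35×10⁻¹¹ F.

23.5 pF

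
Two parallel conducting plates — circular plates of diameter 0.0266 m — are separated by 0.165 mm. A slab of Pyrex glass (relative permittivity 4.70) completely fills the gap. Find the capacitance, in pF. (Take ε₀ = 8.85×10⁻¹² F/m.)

A = π(0.0266/2 m)² = 5.56×10⁻⁴ m².
C = κε₀A/d = 4.70 × 8.85×10⁻¹² × 5.56×10⁻⁴ / 1.65×10⁻⁴ = 1.40×10⁻¹⁰ F.

140 pF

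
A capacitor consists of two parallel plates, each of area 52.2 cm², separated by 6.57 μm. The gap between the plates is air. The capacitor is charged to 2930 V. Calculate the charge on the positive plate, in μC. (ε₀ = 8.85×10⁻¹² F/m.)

Q ≈ 20.6 μC

A = 52.2 cm² = 5.22×10⁻³ m².
C = ε₀A/d = 8.85×10⁻¹² × 5.22×10⁻³ / 6.57×10⁻⁶ = 7.03×10⁻⁹ F.
Q = CV = 7.03×10⁻⁹ × 2930 = 2.06×10⁻⁵ C.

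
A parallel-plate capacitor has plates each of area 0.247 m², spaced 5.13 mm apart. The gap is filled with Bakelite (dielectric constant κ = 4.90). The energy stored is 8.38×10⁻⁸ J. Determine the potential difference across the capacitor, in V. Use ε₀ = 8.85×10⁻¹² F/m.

8.96 V

C = κε₀A/d = 4.90 × 8.85×10⁻¹² × 0.247 / 5.13×10⁻³ = 2.09×10⁻⁹ F.
V = √(2U/C) = √(2 × 8.38×10⁻⁸ / 2.09×10⁻⁹) = 8.96 V.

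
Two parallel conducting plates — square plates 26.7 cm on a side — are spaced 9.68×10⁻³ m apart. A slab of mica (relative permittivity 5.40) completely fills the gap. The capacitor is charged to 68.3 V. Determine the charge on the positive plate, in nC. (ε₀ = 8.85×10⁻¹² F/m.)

Q ≈ 24.0 nC

A = (26.7 cm)² = 7.13×10⁻² m².
C = κε₀A/d = 5.40 × 8.85×10⁻¹² × 7.13×10⁻² / 9.68×10⁻³ = 3.52×10⁻¹⁰ F.
Q = CV = 3.52×10⁻¹⁰ × 68.3 = 2.40×10⁻⁸ C.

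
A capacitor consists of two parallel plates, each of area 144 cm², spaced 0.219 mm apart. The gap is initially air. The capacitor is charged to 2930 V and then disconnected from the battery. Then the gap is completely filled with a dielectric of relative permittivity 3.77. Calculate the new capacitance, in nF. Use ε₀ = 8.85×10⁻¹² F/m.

A = 144 cm² = 1.44×10⁻² m².
Initially C₁ = ε₀A/d = 8.85×10⁻¹² × 1.44×10⁻² / 2.19×10⁻⁴ = 5.82×10⁻¹⁰ F.
C = κε₀A/d scales with κ, so C₂/C₁ = κ = 3.77.
C₂ = 3.77 × 5.82×10⁻¹⁰ = 2.19×10⁻⁹ F.

2.19 nF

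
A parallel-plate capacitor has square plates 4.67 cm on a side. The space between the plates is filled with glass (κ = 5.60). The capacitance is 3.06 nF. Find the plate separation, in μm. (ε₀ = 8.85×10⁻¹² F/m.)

d ≈ 35.3 μm

A = (4.67 cm)² = 2.18×10⁻³ m².
d = κε₀A/C = 5.60 × 8.85×10⁻¹² × 2.18×10⁻³ / 3.06×10⁻⁹ = 3.53×10⁻⁵ m.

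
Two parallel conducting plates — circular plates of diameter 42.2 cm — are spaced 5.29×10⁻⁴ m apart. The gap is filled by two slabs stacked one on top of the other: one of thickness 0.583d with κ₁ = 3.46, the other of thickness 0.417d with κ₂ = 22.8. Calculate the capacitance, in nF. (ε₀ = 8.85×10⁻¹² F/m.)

C ≈ 12.5 nF

A = π(42.2/2 cm)² = 0.140 m².
Stacked slabs ⇒ two capacitors in series, each with the full plate area.
C₁ = κ₁ε₀A/d₁ = 3.46 × 8.85×10⁻¹² × 0.140 / 3.08×10⁻⁴ = 1.39×10⁻⁸ F.
C₂ = κ₂ε₀A/d₂ = 22.8 × 8.85×10⁻¹² × 0.140 / 2.21×10⁻⁴ = 1.28×10⁻⁷ F.
C = (1/C₁ + 1/C₂)⁻¹ = 1.25×10⁻⁸ F.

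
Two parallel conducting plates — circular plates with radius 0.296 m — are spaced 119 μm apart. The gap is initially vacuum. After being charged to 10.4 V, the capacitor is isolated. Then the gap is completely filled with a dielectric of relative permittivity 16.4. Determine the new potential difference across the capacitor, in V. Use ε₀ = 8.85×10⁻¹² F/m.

V ≈ 0.634 V

A = π(0.296 m)² = 0.275 m².
Initially C₁ = ε₀A/d = 8.85×10⁻¹² × 0.275 / 1.19×10⁻⁴ = 2.05×10⁻⁸ F.
V₁ = 10.4 V.
Isolated ⇒ Q is held fixed. C₂ = 16.4 C₁ and V = Q/C, so V₂/V₁ = C₁/C₂ = 0.0610.
V₂ = 0.0610 × 10.4 = 0.634 V.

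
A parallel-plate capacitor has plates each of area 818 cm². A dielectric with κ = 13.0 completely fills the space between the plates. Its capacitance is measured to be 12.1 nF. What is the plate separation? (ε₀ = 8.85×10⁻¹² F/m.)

d ≈ 0.778 mm

A = 818 cm² = 8.18×10⁻² m².
d = κε₀A/C = 13.0 × 8.85×10⁻¹² × 8.18×10⁻² / 1.21×10⁻⁸ = 7.78×10⁻⁴ m.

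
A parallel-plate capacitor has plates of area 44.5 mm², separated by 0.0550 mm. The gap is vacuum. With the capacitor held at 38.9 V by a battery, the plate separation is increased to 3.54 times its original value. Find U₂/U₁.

U₂/U₁ ≈ 0.282

Battery connected ⇒ V is held fixed.
C₂ = 0.282 C₁ and U = ½CV², so U₂/U₁ = C₂/C₁ = 0.282.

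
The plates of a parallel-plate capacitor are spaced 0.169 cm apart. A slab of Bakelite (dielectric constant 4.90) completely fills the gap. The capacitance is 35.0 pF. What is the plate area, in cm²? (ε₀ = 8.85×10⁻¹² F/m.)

A ≈ 13.6 cm²

A = Cd/(κε₀) = 3.50×10⁻¹¹ × 1.69×10⁻³ / (4.90 × 8.85×10⁻¹²) = 1.36×10⁻³ m².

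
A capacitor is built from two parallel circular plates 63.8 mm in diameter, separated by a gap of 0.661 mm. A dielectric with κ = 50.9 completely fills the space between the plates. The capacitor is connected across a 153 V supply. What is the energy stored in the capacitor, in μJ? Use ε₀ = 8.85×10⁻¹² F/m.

A = π(63.8/2 mm)² = 3.20×10⁻³ m².
C = κε₀A/d = 50.9 × 8.85×10⁻¹² × 3.20×10⁻³ / 6.61×10⁻⁴ = 2.18×10⁻⁹ F.
U = ½CV² = ½ × 2.18×10⁻⁹ × (153)² = 2.55×10⁻⁵ J.

U ≈ 25.5 μJ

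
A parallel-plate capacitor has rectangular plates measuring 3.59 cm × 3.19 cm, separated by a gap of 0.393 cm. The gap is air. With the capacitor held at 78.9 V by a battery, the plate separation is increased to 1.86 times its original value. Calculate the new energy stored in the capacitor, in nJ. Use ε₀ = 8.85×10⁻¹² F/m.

A = 3.59 × 3.19 cm² = 1.15×10⁻³ m².
Initially C₁ = ε₀A/d = 8.85×10⁻¹² × 1.15×10⁻³ / 3.93×10⁻³ = 2.58×10⁻¹² F.
U₁ = 8.03×10⁻⁹ J.
Battery connected ⇒ V is held fixed. C₂ = 0.538 C₁ and U = ½CV², so U₂/U₁ = C₂/C₁ = 0.538.
U₂ = 0.538 × 8.03×10⁻⁹ = 4.32×10⁻⁹ J.

U ≈ 4.32 nJ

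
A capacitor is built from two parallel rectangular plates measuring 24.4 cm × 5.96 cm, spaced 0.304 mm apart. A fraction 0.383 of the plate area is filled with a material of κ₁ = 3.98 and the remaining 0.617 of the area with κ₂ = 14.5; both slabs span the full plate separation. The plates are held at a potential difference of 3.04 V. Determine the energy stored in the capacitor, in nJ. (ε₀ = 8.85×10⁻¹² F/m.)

A = 24.4 × 5.96 cm² = 1.45×10⁻² m².
Side-by-side slabs ⇒ two capacitors in parallel, each spanning the full gap.
C₁ = κ₁ε₀A₁/d = 3.98 × 8.85×10⁻¹² × 5.57×10⁻³ / 3.04×10⁻⁴ = 6.45×10⁻¹⁰ F.
C₂ = κ₂ε₀A₂/d = 14.5 × 8.85×10⁻¹² × 8.97×10⁻³ / 3.04×10⁻⁴ = 3.79×10⁻⁹ F.
C = C₁ + C₂ = 4.43×10⁻⁹ F.
U = ½CV² = ½ × 4.43×10⁻⁹ × (3.04)² = 2.05×10⁻⁸ J.

U ≈ 20.5 nJ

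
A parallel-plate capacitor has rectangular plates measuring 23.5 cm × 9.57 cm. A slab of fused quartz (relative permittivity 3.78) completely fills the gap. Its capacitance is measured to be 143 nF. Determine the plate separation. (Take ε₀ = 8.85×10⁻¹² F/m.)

A = 23.5 × 9.57 cm² = 2.25×10⁻² m².
d = κε₀A/C = 3.78 × 8.85×10⁻¹² × 2.25×10⁻² / 1.43×10⁻⁷ = 5.26×10⁻⁶ m.

5.26 μm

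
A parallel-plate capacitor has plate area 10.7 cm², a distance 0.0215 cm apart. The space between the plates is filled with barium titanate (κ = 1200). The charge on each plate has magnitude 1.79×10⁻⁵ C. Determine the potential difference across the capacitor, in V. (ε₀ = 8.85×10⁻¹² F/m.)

A = 10.7 cm² = 1.07×10⁻³ m².
C = κε₀A/d = 1200 × 8.85×10⁻¹² × 1.07×10⁻³ / 2.15×10⁻⁴ = 5.29×10⁻⁸ F.
V = Q/C = 1.79×10⁻⁵ / 5.29×10⁻⁸ = 3.39×10² V.

V ≈ 339 V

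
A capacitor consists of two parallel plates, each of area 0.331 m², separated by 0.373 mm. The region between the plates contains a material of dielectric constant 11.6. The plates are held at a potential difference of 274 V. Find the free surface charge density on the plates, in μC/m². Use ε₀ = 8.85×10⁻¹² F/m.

C = κε₀A/d = 11.6 × 8.85×10⁻¹² × 0.331 / 3.73×10⁻⁴ = 9.11×10⁻⁸ F.
σ = Q/A = CV/A = 9.11×10⁻⁸ × 274 / 0.331 = 7.54×10⁻⁵ C/m².

σ ≈ 75.4 μC/m²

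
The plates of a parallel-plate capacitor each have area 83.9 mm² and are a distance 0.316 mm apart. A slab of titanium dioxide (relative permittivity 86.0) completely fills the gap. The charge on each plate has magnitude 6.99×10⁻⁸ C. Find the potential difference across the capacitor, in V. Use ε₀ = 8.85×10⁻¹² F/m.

V ≈ 346 V

A = 83.9 mm² = 8.39×10⁻⁵ m².
C = κε₀A/d = 86.0 × 8.85×10⁻¹² × 8.39×10⁻⁵ / 3.16×10⁻⁴ = 2.02×10⁻¹⁰ F.
V = Q/C = 6.99×10⁻⁸ / 2.02×10⁻¹⁰ = 3.46×10² V.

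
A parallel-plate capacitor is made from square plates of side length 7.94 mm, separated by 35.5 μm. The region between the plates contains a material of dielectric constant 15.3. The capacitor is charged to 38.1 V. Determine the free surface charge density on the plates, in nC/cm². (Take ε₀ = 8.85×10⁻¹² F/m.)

14.5 nC/cm²

A = (7.94 mm)² = 6.30×10⁻⁵ m².
C = κε₀A/d = 15.3 × 8.85×10⁻¹² × 6.30×10⁻⁵ / 3.55×10⁻⁵ = 2.40×10⁻¹⁰ F.
σ = Q/A = CV/A = 2.40×10⁻¹⁰ × 38.1 / 6.30×10⁻⁵ = 1.45×10⁻⁴ C/m².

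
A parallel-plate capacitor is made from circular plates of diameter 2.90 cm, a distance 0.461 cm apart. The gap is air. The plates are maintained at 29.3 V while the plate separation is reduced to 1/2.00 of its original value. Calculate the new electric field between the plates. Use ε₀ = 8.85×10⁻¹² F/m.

12.7 V/mm

A = π(2.90/2 cm)² = 6.61×10⁻⁴ m².
Initially C₁ = ε₀A/d = 8.85×10⁻¹² × 6.61×10⁻⁴ / 4.61×10⁻³ = 1.27×10⁻¹² F.
E₁ = 6.36×10³ V/m.
Battery connected ⇒ V is held fixed. E = V/d, so E₂/E₁ = d₁/d₂ = 2.00.
E₂ = 2.00 × 6.36×10³ = 1.27×10⁴ V/m.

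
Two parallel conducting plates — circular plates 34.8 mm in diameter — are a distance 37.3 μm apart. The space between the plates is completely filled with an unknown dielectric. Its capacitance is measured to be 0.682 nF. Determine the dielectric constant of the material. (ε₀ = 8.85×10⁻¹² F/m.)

κ ≈ 3.02

A = π(34.8/2 mm)² = 9.51×10⁻⁴ m².
κ = Cd/(ε₀A) = 6.82×10⁻¹⁰ × 3.73×10⁻⁵ / (8.85×10⁻¹² × 9.51×10⁻⁴) = 3.02.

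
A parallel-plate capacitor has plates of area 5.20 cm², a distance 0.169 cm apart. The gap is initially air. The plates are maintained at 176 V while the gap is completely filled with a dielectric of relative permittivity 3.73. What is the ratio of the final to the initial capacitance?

C = κε₀A/d scales with κ, so C₂/C₁ = κ = 3.73.

3.73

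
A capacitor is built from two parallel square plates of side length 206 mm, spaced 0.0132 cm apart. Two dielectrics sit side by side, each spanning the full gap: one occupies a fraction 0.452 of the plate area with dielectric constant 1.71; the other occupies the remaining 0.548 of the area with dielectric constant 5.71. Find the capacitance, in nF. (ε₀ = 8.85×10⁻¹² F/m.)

A = (206 mm)² = 4.24×10⁻² m².
Side-by-side slabs ⇒ two capacitors in parallel, each spanning the full gap.
C₁ = κ₁ε₀A₁/d = 1.71 × 8.85×10⁻¹² × 1.92×10⁻² / 1.32×10⁻⁴ = 2.20×10⁻⁹ F.
C₂ = κ₂ε₀A₂/d = 5.71 × 8.85×10⁻¹² × 2.33×10⁻² / 1.32×10⁻⁴ = 8.90×10⁻⁹ F.
C = C₁ + C₂ = 1.11×10⁻⁸ F.

11.1 nF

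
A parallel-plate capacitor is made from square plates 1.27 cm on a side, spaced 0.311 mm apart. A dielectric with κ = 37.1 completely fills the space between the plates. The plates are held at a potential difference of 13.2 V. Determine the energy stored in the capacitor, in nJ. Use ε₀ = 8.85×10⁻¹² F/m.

14.8 nJ

A = (1.27 cm)² = 1.61×10⁻⁴ m².
C = κε₀A/d = 37.1 × 8.85×10⁻¹² × 1.61×10⁻⁴ / 3.11×10⁻⁴ = 1.70×10⁻¹⁰ F.
U = ½CV² = ½ × 1.70×10⁻¹⁰ × (13.2)² = 1.48×10⁻⁸ J.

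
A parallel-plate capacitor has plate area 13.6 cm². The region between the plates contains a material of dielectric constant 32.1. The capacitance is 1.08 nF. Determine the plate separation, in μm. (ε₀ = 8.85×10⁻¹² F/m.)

A = 13.6 cm² = 1.36×10⁻³ m².
d = κε₀A/C = 32.1 × 8.85×10⁻¹² × 1.36×10⁻³ / 1.08×10⁻⁹ = 3.58×10⁻⁴ m.

358 μm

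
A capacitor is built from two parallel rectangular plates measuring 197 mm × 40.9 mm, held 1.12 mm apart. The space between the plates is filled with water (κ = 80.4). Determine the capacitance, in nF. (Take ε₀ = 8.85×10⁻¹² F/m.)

C ≈ 5.12 nF

A = 197 × 40.9 mm² = 8.06×10⁻³ m².
C = κε₀A/d = 80.4 × 8.85×10⁻¹² × 8.06×10⁻³ / 1.12×10⁻³ = 5.12×10⁻⁹ F.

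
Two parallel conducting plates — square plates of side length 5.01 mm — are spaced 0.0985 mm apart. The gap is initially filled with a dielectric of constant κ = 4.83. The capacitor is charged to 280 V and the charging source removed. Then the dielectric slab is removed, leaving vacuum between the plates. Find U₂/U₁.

U₂/U₁ ≈ 4.83

Isolated ⇒ Q is held fixed.
C₂ = 0.207 C₁ and U = Q²/(2C), so U₂/U₁ = C₁/C₂ = 4.83.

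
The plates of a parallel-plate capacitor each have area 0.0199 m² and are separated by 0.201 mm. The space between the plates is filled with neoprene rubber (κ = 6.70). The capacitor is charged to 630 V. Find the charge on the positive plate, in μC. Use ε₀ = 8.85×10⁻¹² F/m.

C = κε₀A/d = 6.70 × 8.85×10⁻¹² × 1.99×10⁻² / 2.01×10⁻⁴ = 5.87×10⁻⁹ F.
Q = CV = 5.87×10⁻⁹ × 630 = 3.70×10⁻⁶ C.

Q ≈ 3.70 μC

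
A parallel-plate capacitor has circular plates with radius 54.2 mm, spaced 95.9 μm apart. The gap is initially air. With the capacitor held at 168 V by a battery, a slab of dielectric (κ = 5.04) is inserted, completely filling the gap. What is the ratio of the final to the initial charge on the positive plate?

Battery connected ⇒ V is held fixed.
C₂ = 5.04 C₁ and Q = CV, so Q₂/Q₁ = C₂/C₁ = 5.04.

Q₂/Q₁ ≈ 5.04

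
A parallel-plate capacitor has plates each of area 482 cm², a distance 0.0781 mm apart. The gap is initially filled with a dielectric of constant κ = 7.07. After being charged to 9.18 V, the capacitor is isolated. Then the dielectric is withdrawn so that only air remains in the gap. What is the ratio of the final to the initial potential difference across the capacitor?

Isolated ⇒ Q is held fixed.
C₂ = 0.141 C₁ and V = Q/C, so V₂/V₁ = C₁/C₂ = 7.07.

V₂/V₁ ≈ 7.07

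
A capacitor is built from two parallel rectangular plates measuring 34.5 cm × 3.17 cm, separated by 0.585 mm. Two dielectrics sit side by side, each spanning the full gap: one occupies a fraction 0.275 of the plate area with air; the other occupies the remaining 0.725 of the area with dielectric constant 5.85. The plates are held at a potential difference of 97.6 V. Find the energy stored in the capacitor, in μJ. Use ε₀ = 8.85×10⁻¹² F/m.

A = 34.5 × 3.17 cm² = 1.09×10⁻² m².
Side-by-side slabs ⇒ two capacitors in parallel, each spanning the full gap.
C₁ = κ₁ε₀A₁/d = 1.00 × 8.85×10⁻¹² × 3.01×10⁻³ / 5.85×10⁻⁴ = 4.55×10⁻¹¹ F.
C₂ = κ₂ε₀A₂/d = 5.85 × 8.85×10⁻¹² × 7.93×10⁻³ / 5.85×10⁻⁴ = 7.02×10⁻¹⁰ F.
C = C₁ + C₂ = 7.47×10⁻¹⁰ F.
U = ½CV² = ½ × 7.47×10⁻¹⁰ × (97.6)² = 3.56×10⁻⁶ J.

3.56 μJ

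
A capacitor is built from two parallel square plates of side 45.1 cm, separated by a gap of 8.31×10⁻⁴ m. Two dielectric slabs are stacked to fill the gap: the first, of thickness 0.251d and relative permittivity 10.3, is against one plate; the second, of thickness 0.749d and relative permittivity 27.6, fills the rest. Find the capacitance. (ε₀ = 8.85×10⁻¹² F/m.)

42.1 nF

A = (45.1 cm)² = 0.203 m².
Stacked slabs ⇒ two capacitors in series, each with the full plate area.
C₁ = κ₁ε₀A/d₁ = 10.3 × 8.85×10⁻¹² × 0.203 / 2.09×10⁻⁴ = 8.89×10⁻⁸ F.
C₂ = κ₂ε₀A/d₂ = 27.6 × 8.85×10⁻¹² × 0.203 / 6.22×10⁻⁴ = 7.98×10⁻⁸ F.
C = (1/C₁ + 1/C₂)⁻¹ = 4.21×10⁻⁸ F.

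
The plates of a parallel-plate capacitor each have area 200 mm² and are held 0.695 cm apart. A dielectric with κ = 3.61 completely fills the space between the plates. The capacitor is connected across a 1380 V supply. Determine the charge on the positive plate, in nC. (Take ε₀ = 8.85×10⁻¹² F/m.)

A = 200 mm² = 2.00×10⁻⁴ m².
C = κε₀A/d = 3.61 × 8.85×10⁻¹² × 2.00×10⁻⁴ / 6.95×10⁻³ = 9.19×10⁻¹³ F.
Q = CV = 9.19×10⁻¹³ × 1380 = 1.27×10⁻⁹ C.

Q ≈ 1.27 nC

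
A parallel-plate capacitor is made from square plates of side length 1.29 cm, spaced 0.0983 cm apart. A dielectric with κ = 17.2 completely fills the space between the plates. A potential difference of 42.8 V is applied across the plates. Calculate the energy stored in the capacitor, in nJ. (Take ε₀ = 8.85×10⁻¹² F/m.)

A = (1.29 cm)² = 1.66×10⁻⁴ m².
C = κε₀A/d = 17.2 × 8.85×10⁻¹² × 1.66×10⁻⁴ / 9.83×10⁻⁴ = 2.58×10⁻¹¹ F.
U = ½CV² = ½ × 2.58×10⁻¹¹ × (42.8)² = 2.36×10⁻⁸ J.

U ≈ 23.6 nJ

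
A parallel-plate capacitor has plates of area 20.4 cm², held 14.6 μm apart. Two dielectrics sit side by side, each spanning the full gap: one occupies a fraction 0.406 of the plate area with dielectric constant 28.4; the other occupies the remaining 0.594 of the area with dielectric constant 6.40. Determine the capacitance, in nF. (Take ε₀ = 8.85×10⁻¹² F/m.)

C ≈ 19.0 nF

A = 20.4 cm² = 2.04×10⁻³ m².
Side-by-side slabs ⇒ two capacitors in parallel, each spanning the full gap.
C₁ = κ₁ε₀A₁/d = 28.4 × 8.85×10⁻¹² × 8.28×10⁻⁴ / 1.46×10⁻⁵ = 1.43×10⁻⁸ F.
C₂ = κ₂ε₀A₂/d = 6.40 × 8.85×10⁻¹² × 1.21×10⁻³ / 1.46×10⁻⁵ = 4.70×10⁻⁹ F.
C = C₁ + C₂ = 1.90×10⁻⁸ F.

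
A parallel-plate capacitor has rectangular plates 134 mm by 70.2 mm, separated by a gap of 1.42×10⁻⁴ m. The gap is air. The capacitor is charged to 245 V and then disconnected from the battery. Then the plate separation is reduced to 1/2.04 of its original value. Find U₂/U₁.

Isolated ⇒ Q is held fixed.
C₂ = 2.04 C₁ and U = Q²/(2C), so U₂/U₁ = C₁/C₂ = 0.490.

0.490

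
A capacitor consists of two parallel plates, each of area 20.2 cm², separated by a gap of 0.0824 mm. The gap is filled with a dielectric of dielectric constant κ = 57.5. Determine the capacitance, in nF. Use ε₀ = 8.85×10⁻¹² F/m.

12.5 nF

A = 20.2 cm² = 2.02×10⁻³ m².
C = κε₀A/d = 57.5 × 8.85×10⁻¹² × 2.02×10⁻³ / 8.24×10⁻⁵ = 1.25×10⁻⁸ F.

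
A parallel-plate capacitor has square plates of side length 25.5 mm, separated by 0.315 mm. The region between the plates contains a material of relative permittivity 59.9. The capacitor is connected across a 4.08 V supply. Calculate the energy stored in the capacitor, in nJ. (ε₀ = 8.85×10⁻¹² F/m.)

U ≈ 9.11 nJ

A = (25.5 mm)² = 6.50×10⁻⁴ m².
C = κε₀A/d = 59.9 × 8.85×10⁻¹² × 6.50×10⁻⁴ / 3.15×10⁻⁴ = 1.09×10⁻⁹ F.
U = ½CV² = ½ × 1.09×10⁻⁹ × (4.08)² = 9.11×10⁻⁹ J.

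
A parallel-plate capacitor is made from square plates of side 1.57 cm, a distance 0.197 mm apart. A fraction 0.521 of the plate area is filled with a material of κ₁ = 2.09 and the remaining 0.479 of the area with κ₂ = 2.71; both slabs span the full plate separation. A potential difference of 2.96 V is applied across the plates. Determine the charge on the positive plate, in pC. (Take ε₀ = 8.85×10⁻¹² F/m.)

A = (1.57 cm)² = 2.46×10⁻⁴ m².
Side-by-side slabs ⇒ two capacitors in parallel, each spanning the full gap.
C₁ = κ₁ε₀A₁/d = 2.09 × 8.85×10⁻¹² × 1.28×10⁻⁴ / 1.97×10⁻⁴ = 1.21×10⁻¹¹ F.
C₂ = κ₂ε₀A₂/d = 2.71 × 8.85×10⁻¹² × 1.18×10⁻⁴ / 1.97×10⁻⁴ = 1.44×10⁻¹¹ F.
C = C₁ + C₂ = 2.64×10⁻¹¹ F.
Q = CV = 2.64×10⁻¹¹ × 2.96 = 7.82×10⁻¹¹ C.

78.2 pC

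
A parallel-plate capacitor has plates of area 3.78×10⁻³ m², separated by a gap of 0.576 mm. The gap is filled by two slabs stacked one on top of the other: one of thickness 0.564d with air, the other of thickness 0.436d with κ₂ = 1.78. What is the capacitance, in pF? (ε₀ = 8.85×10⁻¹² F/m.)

Stacked slabs ⇒ two capacitors in series, each with the full plate area.
C₁ = κ₁ε₀A/d₁ = 1.00 × 8.85×10⁻¹² × 3.78×10⁻³ / 3.25×10⁻⁴ = 1.03×10⁻¹⁰ F.
C₂ = κ₂ε₀A/d₂ = 1.78 × 8.85×10⁻¹² × 3.78×10⁻³ / 2.51×10⁻⁴ = 2.37×10⁻¹⁰ F.
C = (1/C₁ + 1/C₂)⁻¹ = 7.18×10⁻¹¹ F.

71.8 pF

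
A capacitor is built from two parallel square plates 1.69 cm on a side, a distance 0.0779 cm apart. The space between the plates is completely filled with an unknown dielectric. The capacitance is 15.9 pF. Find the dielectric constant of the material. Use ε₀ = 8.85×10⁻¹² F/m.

κ ≈ 4.90

A = (1.69 cm)² = 2.86×10⁻⁴ m².
κ = Cd/(ε₀A) = 1.59×10⁻¹¹ × 7.79×10⁻⁴ / (8.85×10⁻¹² × 2.86×10⁻⁴) = 4.90.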